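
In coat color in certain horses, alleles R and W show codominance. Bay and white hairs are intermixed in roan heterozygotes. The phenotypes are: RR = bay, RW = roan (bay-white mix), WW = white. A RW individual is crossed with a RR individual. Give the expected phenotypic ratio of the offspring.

Punnett square for RW × RR:
Offspring genotypes: 2 RR, 2 RW
Phenotype counts: 2 bay, 2 roan (bay-white mix)
Ratio: 1 bay : 1 roan (bay-white mix)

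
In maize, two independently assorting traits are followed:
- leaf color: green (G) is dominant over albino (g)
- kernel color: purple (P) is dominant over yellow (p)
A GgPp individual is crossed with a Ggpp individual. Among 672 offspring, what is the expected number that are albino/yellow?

Dihybrid cross GgPp × Ggpp — consider each gene separately:
leaf color: Gg × Gg → 1 GG, 2 Gg, 1 gg → 3 G_ : 1 gg (out of 4)
kernel color: Pp × pp → 2 Pp, 2 pp → 2 P_ : 2 pp (out of 4)
Combine (counts out of 4 × 4 = 16): green/purple (G_P_) = 3×2 = 6; green/yellow (G_pp) = 3×2 = 6; albino/purple (ggP_) = 1×2 = 2; albino/yellow (ggpp) = 1×2 = 2
Phenotype counts (out of 16): 6 green/purple, 6 green/yellow, 2 albino/purple, 2 albino/yellow
albino/yellow: 2 out of 16 → fraction 1/8
Expected count = 1/8 × 672 = 84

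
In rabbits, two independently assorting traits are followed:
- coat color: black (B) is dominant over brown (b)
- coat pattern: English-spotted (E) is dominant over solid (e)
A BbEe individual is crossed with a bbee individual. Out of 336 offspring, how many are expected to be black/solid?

Dihybrid cross BbEe × bbee — consider each gene separately:
coat color: Bb × bb → 2 Bb, 2 bb → 2 B_ : 2 bb (out of 4)
coat pattern: Ee × ee → 2 Ee, 2 ee → 2 E_ : 2 ee (out of 4)
Combine (counts out of 4 × 4 = 16): black/English-spotted (B_E_) = 2×2 = 4; black/solid (B_ee) = 2×2 = 4; brown/English-spotted (bbE_) = 2×2 = 4; brown/solid (bbee) = 2×2 = 4
Phenotype counts (out of 16): 4 black/English-spotted, 4 black/solid, 4 brown/English-spotted, 4 brown/solid
black/solid: 4 out of 16 → fraction 1/4
Expected count = 1/4 × 336 = 84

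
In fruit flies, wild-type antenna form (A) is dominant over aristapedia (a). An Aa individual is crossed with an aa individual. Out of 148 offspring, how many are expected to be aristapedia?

Punnett square for Aa × aa:
Offspring genotypes: 2 Aa, 2 aa
wild-type: 2, aristapedia: 2
aristapedia: 2 out of 4 → fraction 1/2
Expected count = 1/2 × 148 = 74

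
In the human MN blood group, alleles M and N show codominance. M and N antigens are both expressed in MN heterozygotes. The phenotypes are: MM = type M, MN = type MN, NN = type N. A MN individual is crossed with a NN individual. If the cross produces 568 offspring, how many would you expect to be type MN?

Punnett square for MN × NN:
Offspring genotypes: 2 MN, 2 NN
Phenotype counts: 2 type MN, 2 type N
type MN: 2 out of 4 → fraction 1/2
Expected count = 1/2 × 568 = 284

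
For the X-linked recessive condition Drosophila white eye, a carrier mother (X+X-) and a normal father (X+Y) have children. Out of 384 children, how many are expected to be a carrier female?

Cross: X+X- × X+Y
Offspring: 1 X+X+, 1 X+Y, 1 X+X-, 1 X-Y
Probability of a carrier female: 1/4
Expected count = 1/4 × 384 = 96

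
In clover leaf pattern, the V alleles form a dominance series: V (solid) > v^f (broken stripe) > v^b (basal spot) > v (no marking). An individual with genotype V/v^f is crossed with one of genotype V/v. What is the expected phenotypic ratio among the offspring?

Cross: V/v^f × V/v
Allele dominance: V > v^f > v^b > v
Offspring genotypes: 1 V/V, 1 V/v, 1 V/v^f, 1 v^f/v
Phenotype counts: 3 solid, 1 broken stripe
Ratio: 3 solid : 1 broken stripe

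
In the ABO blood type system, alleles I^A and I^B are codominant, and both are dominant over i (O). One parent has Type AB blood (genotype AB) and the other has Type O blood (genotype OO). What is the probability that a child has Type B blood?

Cross: AB × OO
Possible offspring genotypes: 2 AO, 2 BO
Blood type counts: 2 Type A, 2 Type B
Probability of Type B: 2/4 = 1/2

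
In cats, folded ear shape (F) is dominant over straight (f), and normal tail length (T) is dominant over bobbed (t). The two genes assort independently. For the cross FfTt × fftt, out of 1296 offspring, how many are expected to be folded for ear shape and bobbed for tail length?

Dihybrid cross FfTt × fftt — consider each gene separately:
ear shape: Ff × ff → 2 Ff, 2 ff → 2 F_ : 2 ff (out of 4)
tail length: Tt × tt → 2 Tt, 2 tt → 2 T_ : 2 tt (out of 4)
Looking for: folded (F_) and bobbed (tt)
P(folded) = 2/4, P(bobbed) = 2/4
P(both) = 2/4 × 2/4 = 4/16 = 1/4
Expected count = 1/4 × 1296 = 324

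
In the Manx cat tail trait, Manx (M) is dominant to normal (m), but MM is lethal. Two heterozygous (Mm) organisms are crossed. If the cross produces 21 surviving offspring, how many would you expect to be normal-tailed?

Cross: Mm × Mm
Punnett square offspring (before lethality): 1 MM, 2 Mm, 1 mm
The MM genotype is lethal (embryos die); surviving offspring: 2 Mm, 1 mm
normal-tailed: 1 out of 3 → fraction 1/3
Expected count = 1/3 × 21 = 7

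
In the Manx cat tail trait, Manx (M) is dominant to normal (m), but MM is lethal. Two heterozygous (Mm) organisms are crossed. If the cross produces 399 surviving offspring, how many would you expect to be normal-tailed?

Cross: Mm × Mm
Punnett square offspring (before lethality): 1 MM, 2 Mm, 1 mm
The MM genotype is lethal (embryos die); surviving offspring: 2 Mm, 1 mm
normal-tailed: 1 out of 3 → fraction 1/3
Expected count = 1/3 × 399 = 133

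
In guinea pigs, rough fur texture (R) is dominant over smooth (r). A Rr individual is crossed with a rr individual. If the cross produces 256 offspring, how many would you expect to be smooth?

Punnett square for Rr × rr:
Offspring genotypes: 2 Rr, 2 rr
rough: 2, smooth: 2
smooth: 2 out of 4 → fraction 1/2
Expected count = 1/2 × 256 = 128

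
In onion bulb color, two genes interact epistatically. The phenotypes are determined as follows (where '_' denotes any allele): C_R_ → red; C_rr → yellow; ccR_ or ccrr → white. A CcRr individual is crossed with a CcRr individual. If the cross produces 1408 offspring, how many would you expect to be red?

Cross: CcRr × CcRr — consider each gene separately:
C gene: Cc × Cc → 1 CC, 2 Cc, 1 cc → 3 C_ : 1 cc (out of 4)
R gene: Rr × Rr → 1 RR, 2 Rr, 1 rr → 3 R_ : 1 rr (out of 4)
Genotype classes (out of 4 × 4 = 16): C_R_ = 3×3 = 9; C_rr = 3×1 = 3; ccR_ = 1×3 = 3; ccrr = 1×1 = 1
Apply the phenotype rules: C_R_ (9) → red; C_rr (3) → yellow; ccR_ (3) + ccrr (1) → white
Phenotype counts (out of 16): 9 red, 3 yellow, 4 white
red: 9 out of 16 → fraction 9/16
Expected count = 9/16 × 1408 = 792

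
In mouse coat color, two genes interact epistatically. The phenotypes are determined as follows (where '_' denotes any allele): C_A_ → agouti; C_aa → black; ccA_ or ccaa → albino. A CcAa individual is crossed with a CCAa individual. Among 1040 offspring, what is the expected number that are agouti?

Cross: CcAa × CCAa — consider each gene separately:
C gene: Cc × CC → 2 CC, 2 Cc → 4 C_ (out of 4)
A gene: Aa × Aa → 1 AA, 2 Aa, 1 aa → 3 A_ : 1 aa (out of 4)
Genotype classes (out of 4 × 4 = 16): C_A_ = 4×3 = 12; C_aa = 4×1 = 4
Apply the phenotype rules: C_A_ (12) → agouti; C_aa (4) → black
Phenotype counts (out of 16): 12 agouti, 4 black
agouti: 12 out of 16 → fraction 3/4
Expected count = 3/4 × 1040 = 780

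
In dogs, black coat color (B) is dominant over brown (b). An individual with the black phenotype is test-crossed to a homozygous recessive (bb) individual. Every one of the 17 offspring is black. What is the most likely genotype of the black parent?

Test cross: ? × bb
All offspring are black.
If the unknown parent were heterozygous (Bb), about half of 17 offspring would be brown; none are. The unknown parent is most likely homozygous dominant (BB).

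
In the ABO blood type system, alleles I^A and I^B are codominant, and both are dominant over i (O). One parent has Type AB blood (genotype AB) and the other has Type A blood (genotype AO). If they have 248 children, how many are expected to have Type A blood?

Cross: AB × AO
Possible offspring genotypes: 1 AA, 1 AO, 1 AB, 1 BO
Blood type counts: 2 Type A, 1 Type AB, 1 Type B
Probability of Type A: 2/4 = 1/2
Expected count = 1/2 × 248 = 124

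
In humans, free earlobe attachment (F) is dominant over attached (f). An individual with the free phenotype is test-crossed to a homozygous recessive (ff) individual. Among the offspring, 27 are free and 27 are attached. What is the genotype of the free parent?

Test cross: ? × ff
Offspring: 27 free, 27 attached — approximately 1:1.
A 1:1 ratio in a test cross indicates the unknown parent is heterozygous (Ff).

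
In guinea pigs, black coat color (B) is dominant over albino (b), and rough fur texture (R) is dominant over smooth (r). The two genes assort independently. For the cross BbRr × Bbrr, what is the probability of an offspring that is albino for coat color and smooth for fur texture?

Dihybrid cross BbRr × Bbrr — consider each gene separately:
coat color: Bb × Bb → 1 BB, 2 Bb, 1 bb → 3 B_ : 1 bb (out of 4)
fur texture: Rr × rr → 2 Rr, 2 rr → 2 R_ : 2 rr (out of 4)
Looking for: albino (bb) and smooth (rr)
P(albino) = 1/4, P(smooth) = 2/4
P(both) = 1/4 × 2/4 = 2/16 = 1/8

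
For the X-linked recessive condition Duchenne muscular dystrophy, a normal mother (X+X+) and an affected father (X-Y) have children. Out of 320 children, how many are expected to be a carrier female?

Cross: X+X+ × X-Y
Offspring: 2 X+X-, 2 X+Y
Probability of a carrier female: 2/4 = 1/2
Expected count = 1/2 × 320 = 160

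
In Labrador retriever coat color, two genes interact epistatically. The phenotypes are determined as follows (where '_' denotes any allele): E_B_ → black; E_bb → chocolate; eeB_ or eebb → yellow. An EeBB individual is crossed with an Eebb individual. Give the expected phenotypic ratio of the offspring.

Cross: EeBB × Eebb — consider each gene separately:
E gene: Ee × Ee → 1 EE, 2 Ee, 1 ee → 3 E_ : 1 ee (out of 4)
B gene: BB × bb → 4 Bb → 4 B_ (out of 4)
Genotype classes (out of 4 × 4 = 16): E_B_ = 3×4 = 12; eeB_ = 1×4 = 4
Apply the phenotype rules: E_B_ (12) → black; eeB_ (4) → yellow
Phenotype counts (out of 16): 12 black, 4 yellow
Ratio: 3 black : 1 yellow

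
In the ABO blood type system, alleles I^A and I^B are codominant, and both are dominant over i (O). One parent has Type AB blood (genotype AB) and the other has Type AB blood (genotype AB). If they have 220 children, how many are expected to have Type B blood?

Cross: AB × AB
Possible offspring genotypes: 1 AA, 2 AB, 1 BB
Blood type counts: 1 Type A, 2 Type AB, 1 Type B
Probability of Type B: 1/4
Expected count = 1/4 × 220 = 55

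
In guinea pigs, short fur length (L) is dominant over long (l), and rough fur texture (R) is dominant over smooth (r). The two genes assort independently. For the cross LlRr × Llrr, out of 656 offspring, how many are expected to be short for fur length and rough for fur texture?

Dihybrid cross LlRr × Llrr — consider each gene separately:
fur length: Ll × Ll → 1 LL, 2 Ll, 1 ll → 3 L_ : 1 ll (out of 4)
fur texture: Rr × rr → 2 Rr, 2 rr → 2 R_ : 2 rr (out of 4)
Looking for: short (L_) and rough (R_)
P(short) = 3/4, P(rough) = 2/4
P(both) = 3/4 × 2/4 = 6/16 = 3/8
Expected count = 3/8 × 656 = 246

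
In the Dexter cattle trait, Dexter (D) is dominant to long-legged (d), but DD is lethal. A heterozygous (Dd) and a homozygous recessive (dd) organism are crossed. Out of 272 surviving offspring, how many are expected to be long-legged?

Cross: Dd × dd
Punnett square offspring (before lethality): 2 Dd, 2 dd
No DD offspring are produced in this cross.
long-legged: 2 out of 4 → fraction 1/2
Expected count = 1/2 × 272 = 136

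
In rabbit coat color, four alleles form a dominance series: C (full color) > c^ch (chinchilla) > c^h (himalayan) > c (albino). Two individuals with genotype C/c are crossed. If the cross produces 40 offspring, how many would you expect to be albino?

Cross: C/c × C/c
Allele dominance: C > c^ch > c^h > c
Offspring genotypes: 1 C/C, 2 C/c, 1 c/c
Phenotype counts: 3 full color, 1 albino
albino: 1 out of 4 → fraction 1/4
Expected count = 1/4 × 40 = 10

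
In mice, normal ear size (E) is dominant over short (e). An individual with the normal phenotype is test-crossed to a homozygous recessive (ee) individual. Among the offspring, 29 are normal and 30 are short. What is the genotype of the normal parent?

Test cross: ? × ee
Offspring: 29 normal, 30 short — approximately 1:1.
A 1:1 ratio in a test cross indicates the unknown parent is heterozygous (Ee).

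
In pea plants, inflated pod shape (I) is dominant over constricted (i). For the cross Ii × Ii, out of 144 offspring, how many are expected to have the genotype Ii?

Punnett square for Ii × Ii:
Offspring genotypes: 1 II, 2 Ii, 1 ii
Total offspring: 4
Count with target: 2
Probability: 2/4 = 1/2
Expected count = 1/2 × 144 = 72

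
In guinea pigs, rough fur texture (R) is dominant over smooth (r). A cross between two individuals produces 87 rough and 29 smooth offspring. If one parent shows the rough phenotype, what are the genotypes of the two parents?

Observed offspring: 87 rough, 29 smooth
The observed ratio simplifies to 3:1. Smooth (rr) offspring appear, so each parent must contribute one r allele. The parent stated to show rough carries R, so it is Rr. The other parent is then either Rr or rr: Rr × rr would give a 1:1 split, whereas Rr × Rr gives 3:1 — matching the data. So both parents are heterozygous (Rr × Rr).
Parent genotypes: Rr × Rr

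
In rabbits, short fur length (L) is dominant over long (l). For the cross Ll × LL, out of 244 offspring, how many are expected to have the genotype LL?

Punnett square for Ll × LL:
Offspring genotypes: 2 LL, 2 Ll
Total offspring: 4
Count with target: 2
Probability: 2/4 = 1/2
Expected count = 1/2 × 244 = 122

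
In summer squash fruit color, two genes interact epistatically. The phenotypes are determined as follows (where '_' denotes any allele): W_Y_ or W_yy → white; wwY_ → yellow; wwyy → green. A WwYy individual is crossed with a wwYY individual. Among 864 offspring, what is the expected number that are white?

Cross: WwYy × wwYY — consider each gene separately:
W gene: Ww × ww → 2 Ww, 2 ww → 2 W_ : 2 ww (out of 4)
Y gene: Yy × YY → 2 YY, 2 Yy → 4 Y_ (out of 4)
Genotype classes (out of 4 × 4 = 16): W_Y_ = 2×4 = 8; wwY_ = 2×4 = 8
Apply the phenotype rules: W_Y_ (8) → white; wwY_ (8) → yellow
Phenotype counts (out of 16): 8 white, 8 yellow
white: 8 out of 16 → fraction 1/2
Expected count = 1/2 × 864 = 432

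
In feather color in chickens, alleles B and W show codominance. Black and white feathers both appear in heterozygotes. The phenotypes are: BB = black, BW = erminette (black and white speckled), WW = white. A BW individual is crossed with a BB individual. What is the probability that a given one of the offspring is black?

Punnett square for BW × BB:
Offspring genotypes: 2 BB, 2 BW
Phenotype counts: 2 black, 2 erminette (black and white speckled)
black: 2 out of 4
Probability: 2/4 = 1/2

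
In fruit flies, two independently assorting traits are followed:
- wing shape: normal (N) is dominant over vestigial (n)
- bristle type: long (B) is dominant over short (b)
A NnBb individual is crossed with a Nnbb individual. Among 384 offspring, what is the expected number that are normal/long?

Dihybrid cross NnBb × Nnbb — consider each gene separately:
wing shape: Nn × Nn → 1 NN, 2 Nn, 1 nn → 3 N_ : 1 nn (out of 4)
bristle type: Bb × bb → 2 Bb, 2 bb → 2 B_ : 2 bb (out of 4)
Combine (counts out of 4 × 4 = 16): normal/long (N_B_) = 3×2 = 6; normal/short (N_bb) = 3×2 = 6; vestigial/long (nnB_) = 1×2 = 2; vestigial/short (nnbb) = 1×2 = 2
Phenotype counts (out of 16): 6 normal/long, 6 normal/short, 2 vestigial/long, 2 vestigial/short
normal/long: 6 out of 16 → fraction 3/8
Expected count = 3/8 × 384 = 144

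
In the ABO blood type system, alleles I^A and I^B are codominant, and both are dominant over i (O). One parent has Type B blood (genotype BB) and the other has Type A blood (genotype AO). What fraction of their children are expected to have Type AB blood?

Cross: BB × AO
Possible offspring genotypes: 2 AB, 2 BO
Blood type counts: 2 Type AB, 2 Type B
Probability of Type AB: 2/4 = 1/2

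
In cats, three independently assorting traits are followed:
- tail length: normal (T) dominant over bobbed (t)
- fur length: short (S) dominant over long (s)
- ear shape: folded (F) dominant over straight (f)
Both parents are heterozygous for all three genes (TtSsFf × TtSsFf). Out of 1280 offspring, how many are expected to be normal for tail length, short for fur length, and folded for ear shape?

Trihybrid cross: TtSsFf × TtSsFf
Each trait segregates independently with a 3:1 phenotypic ratio, so each gene contributes 3/4 (dominant) or 1/4 (recessive).
Target: normal (tail length), short (fur length), folded (ear shape)
Probability = product of independent per-trait probabilities
= 3/4 × 3/4 × 3/4 = 27/64
Expected count = 27/64 × 1280 = 540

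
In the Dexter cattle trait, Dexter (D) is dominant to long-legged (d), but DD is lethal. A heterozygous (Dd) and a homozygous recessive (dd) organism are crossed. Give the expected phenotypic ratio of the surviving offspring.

Cross: Dd × dd
Punnett square offspring (before lethality): 2 Dd, 2 dd
No DD offspring are produced in this cross.
Ratio: 1 Dexter (short-legged) : 1 long-legged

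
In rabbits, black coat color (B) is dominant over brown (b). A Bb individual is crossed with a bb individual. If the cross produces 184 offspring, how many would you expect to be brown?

Punnett square for Bb × bb:
Offspring genotypes: 2 Bb, 2 bb
black: 2, brown: 2
brown: 2 out of 4 → fraction 1/2
Expected count = 1/2 × 184 = 92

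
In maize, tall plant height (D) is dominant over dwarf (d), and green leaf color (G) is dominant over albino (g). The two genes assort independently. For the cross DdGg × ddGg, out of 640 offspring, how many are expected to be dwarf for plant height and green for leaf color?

Dihybrid cross DdGg × ddGg — consider each gene separately:
plant height: Dd × dd → 2 Dd, 2 dd → 2 D_ : 2 dd (out of 4)
leaf color: Gg × Gg → 1 GG, 2 Gg, 1 gg → 3 G_ : 1 gg (out of 4)
Looking for: dwarf (dd) and green (G_)
P(dwarf) = 2/4, P(green) = 3/4
P(both) = 2/4 × 3/4 = 6/16 = 3/8
Expected count = 3/8 × 640 = 240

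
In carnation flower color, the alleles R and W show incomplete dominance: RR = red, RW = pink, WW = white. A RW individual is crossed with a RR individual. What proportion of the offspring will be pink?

Punnett square for RW × RR:
Offspring genotypes: 2 RR, 2 RW
Phenotype counts: 2 red, 2 pink
pink: 2 out of 4
Probability: 2/4 = 1/2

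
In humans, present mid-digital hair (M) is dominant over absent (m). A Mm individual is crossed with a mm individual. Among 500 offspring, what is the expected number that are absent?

Punnett square for Mm × mm:
Offspring genotypes: 2 Mm, 2 mm
present: 2, absent: 2
absent: 2 out of 4 → fraction 1/2
Expected count = 1/2 × 500 = 250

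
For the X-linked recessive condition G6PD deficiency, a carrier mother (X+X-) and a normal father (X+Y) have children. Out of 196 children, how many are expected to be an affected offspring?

Cross: X+X- × X+Y
Offspring: 1 X+X+, 1 X+Y, 1 X+X-, 1 X-Y
Probability of an affected offspring: 1/4
Expected count = 1/4 × 196 = 49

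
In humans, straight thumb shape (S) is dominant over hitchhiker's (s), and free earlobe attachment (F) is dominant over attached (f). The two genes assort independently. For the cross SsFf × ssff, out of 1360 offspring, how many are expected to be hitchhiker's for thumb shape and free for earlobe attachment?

Dihybrid cross SsFf × ssff — consider each gene separately:
thumb shape: Ss × ss → 2 Ss, 2 ss → 2 S_ : 2 ss (out of 4)
earlobe attachment: Ff × ff → 2 Ff, 2 ff → 2 F_ : 2 ff (out of 4)
Looking for: hitchhiker's (ss) and free (F_)
P(hitchhiker's) = 2/4, P(free) = 2/4
P(both) = 2/4 × 2/4 = 4/16 = 1/4
Expected count = 1/4 × 1360 = 340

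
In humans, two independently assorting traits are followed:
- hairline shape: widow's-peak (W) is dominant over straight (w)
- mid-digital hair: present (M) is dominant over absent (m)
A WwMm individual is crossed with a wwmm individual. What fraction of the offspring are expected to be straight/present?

Dihybrid cross WwMm × wwmm — consider each gene separately:
hairline shape: Ww × ww → 2 Ww, 2 ww → 2 W_ : 2 ww (out of 4)
mid-digital hair: Mm × mm → 2 Mm, 2 mm → 2 M_ : 2 mm (out of 4)
Combine (counts out of 4 × 4 = 16): widow's-peak/present (W_M_) = 2×2 = 4; widow's-peak/absent (W_mm) = 2×2 = 4; straight/present (wwM_) = 2×2 = 4; straight/absent (wwmm) = 2×2 = 4
Phenotype counts (out of 16): 4 widow's-peak/present, 4 widow's-peak/absent, 4 straight/present, 4 straight/absent
straight/present: 4 out of 16
Probability: 4/16 = 1/4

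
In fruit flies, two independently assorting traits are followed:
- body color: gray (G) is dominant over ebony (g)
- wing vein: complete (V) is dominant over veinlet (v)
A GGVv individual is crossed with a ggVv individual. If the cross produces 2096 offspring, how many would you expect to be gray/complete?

Dihybrid cross GGVv × ggVv — consider each gene separately:
body color: GG × gg → 4 Gg → 4 G_ (out of 4)
wing vein: Vv × Vv → 1 VV, 2 Vv, 1 vv → 3 V_ : 1 vv (out of 4)
Combine (counts out of 4 × 4 = 16): gray/complete (G_V_) = 4×3 = 12; gray/veinlet (G_vv) = 4×1 = 4
Phenotype counts (out of 16): 12 gray/complete, 4 gray/veinlet
gray/complete: 12 out of 16 → fraction 3/4
Expected count = 3/4 × 2096 = 1572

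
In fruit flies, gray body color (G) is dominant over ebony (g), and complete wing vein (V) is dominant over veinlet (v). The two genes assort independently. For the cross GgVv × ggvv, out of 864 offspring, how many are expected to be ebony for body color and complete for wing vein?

Dihybrid cross GgVv × ggvv — consider each gene separately:
body color: Gg × gg → 2 Gg, 2 gg → 2 G_ : 2 gg (out of 4)
wing vein: Vv × vv → 2 Vv, 2 vv → 2 V_ : 2 vv (out of 4)
Looking for: ebony (gg) and complete (V_)
P(ebony) = 2/4, P(complete) = 2/4
P(both) = 2/4 × 2/4 = 4/16 = 1/4
Expected count = 1/4 × 864 = 216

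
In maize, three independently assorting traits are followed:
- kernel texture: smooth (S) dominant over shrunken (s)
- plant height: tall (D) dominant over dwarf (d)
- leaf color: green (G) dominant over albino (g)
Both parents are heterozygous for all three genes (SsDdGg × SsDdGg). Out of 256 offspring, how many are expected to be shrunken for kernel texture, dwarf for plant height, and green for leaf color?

Trihybrid cross: SsDdGg × SsDdGg
Each trait segregates independently with a 3:1 phenotypic ratio, so each gene contributes 3/4 (dominant) or 1/4 (recessive).
Target: shrunken (kernel texture), dwarf (plant height), green (leaf color)
Probability = product of independent per-trait probabilities
= 1/4 × 1/4 × 3/4 = 3/64
Expected count = 3/64 × 256 = 12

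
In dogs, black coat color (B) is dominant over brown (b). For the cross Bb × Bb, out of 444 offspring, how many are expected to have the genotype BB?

Punnett square for Bb × Bb:
Offspring genotypes: 1 BB, 2 Bb, 1 bb
Total offspring: 4
Count with target: 1
Probability: 1/4
Expected count = 1/4 × 444 = 111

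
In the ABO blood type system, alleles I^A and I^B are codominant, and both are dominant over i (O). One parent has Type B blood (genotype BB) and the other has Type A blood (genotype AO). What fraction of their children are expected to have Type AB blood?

Cross: BB × AO
Possible offspring genotypes: 2 AB, 2 BO
Blood type counts: 2 Type AB, 2 Type B
Probability of Type AB: 2/4 = 1/2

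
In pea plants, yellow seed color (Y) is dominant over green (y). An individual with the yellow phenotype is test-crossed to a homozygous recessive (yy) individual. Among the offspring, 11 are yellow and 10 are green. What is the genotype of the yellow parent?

Test cross: ? × yy
Offspring: 11 yellow, 10 green — approximately 1:1.
A 1:1 ratio in a test cross indicates the unknown parent is heterozygous (Yy).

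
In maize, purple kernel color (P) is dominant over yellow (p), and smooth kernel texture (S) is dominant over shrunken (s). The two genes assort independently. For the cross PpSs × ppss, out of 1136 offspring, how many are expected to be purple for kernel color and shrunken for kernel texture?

Dihybrid cross PpSs × ppss — consider each gene separately:
kernel color: Pp × pp → 2 Pp, 2 pp → 2 P_ : 2 pp (out of 4)
kernel texture: Ss × ss → 2 Ss, 2 ss → 2 S_ : 2 ss (out of 4)
Looking for: purple (P_) and shrunken (ss)
P(purple) = 2/4, P(shrunken) = 2/4
P(both) = 2/4 × 2/4 = 4/16 = 1/4
Expected count = 1/4 × 1136 = 284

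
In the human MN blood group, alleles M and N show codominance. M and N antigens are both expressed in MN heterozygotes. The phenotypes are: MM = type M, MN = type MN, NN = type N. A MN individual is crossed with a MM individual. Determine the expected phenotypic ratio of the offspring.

Punnett square for MN × MM:
Offspring genotypes: 2 MM, 2 MN
Phenotype counts: 2 type M, 2 type MN
Ratio: 1 type M : 1 type MN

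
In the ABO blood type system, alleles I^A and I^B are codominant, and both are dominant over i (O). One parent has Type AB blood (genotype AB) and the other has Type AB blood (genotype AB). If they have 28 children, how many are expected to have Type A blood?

Cross: AB × AB
Possible offspring genotypes: 1 AA, 2 AB, 1 BB
Blood type counts: 1 Type A, 2 Type AB, 1 Type B
Probability of Type A: 1/4
Expected count = 1/4 × 28 = 7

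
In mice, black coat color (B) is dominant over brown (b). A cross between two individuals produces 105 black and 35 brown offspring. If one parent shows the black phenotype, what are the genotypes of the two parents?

Observed offspring: 105 black, 35 brown
The observed ratio simplifies to 3:1. Brown (bb) offspring appear, so each parent must contribute one b allele. The parent stated to show black carries B, so it is Bb. The other parent is then either Bb or bb: Bb × bb would give a 1:1 split, whereas Bb × Bb gives 3:1 — matching the data. So both parents are heterozygous (Bb × Bb).
Parent genotypes: Bb × Bb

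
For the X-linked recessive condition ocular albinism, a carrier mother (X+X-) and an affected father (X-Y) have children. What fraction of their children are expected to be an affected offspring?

Cross: X+X- × X-Y
Offspring: 1 X+X-, 1 X+Y, 1 X-X-, 1 X-Y
Probability of an affected offspring: 2/4 = 1/2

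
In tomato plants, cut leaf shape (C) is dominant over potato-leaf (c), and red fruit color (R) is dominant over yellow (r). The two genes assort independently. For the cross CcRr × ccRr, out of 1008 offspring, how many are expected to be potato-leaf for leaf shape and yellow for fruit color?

Dihybrid cross CcRr × ccRr — consider each gene separately:
leaf shape: Cc × cc → 2 Cc, 2 cc → 2 C_ : 2 cc (out of 4)
fruit color: Rr × Rr → 1 RR, 2 Rr, 1 rr → 3 R_ : 1 rr (out of 4)
Looking for: potato-leaf (cc) and yellow (rr)
P(potato-leaf) = 2/4, P(yellow) = 1/4
P(both) = 2/4 × 1/4 = 2/16 = 1/8
Expected count = 1/8 × 1008 = 126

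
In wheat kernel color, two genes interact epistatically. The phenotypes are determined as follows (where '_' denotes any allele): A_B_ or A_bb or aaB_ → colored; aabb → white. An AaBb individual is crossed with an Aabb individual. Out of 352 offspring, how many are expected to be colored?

Cross: AaBb × Aabb — consider each gene separately:
A gene: Aa × Aa → 1 AA, 2 Aa, 1 aa → 3 A_ : 1 aa (out of 4)
B gene: Bb × bb → 2 Bb, 2 bb → 2 B_ : 2 bb (out of 4)
Genotype classes (out of 4 × 4 = 16): A_B_ = 3×2 = 6; A_bb = 3×2 = 6; aaB_ = 1×2 = 2; aabb = 1×2 = 2
Apply the phenotype rules: A_B_ (6) + A_bb (6) + aaB_ (2) → colored; aabb (2) → white
Phenotype counts (out of 16): 14 colored, 2 white
colored: 14 out of 16 → fraction 7/8
Expected count = 7/8 × 352 = 308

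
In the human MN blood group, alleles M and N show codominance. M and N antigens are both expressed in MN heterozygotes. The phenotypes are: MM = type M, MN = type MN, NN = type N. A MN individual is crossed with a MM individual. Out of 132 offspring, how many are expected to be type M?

Punnett square for MN × MM:
Offspring genotypes: 2 MM, 2 MN
Phenotype counts: 2 type M, 2 type MN
type M: 2 out of 4 → fraction 1/2
Expected count = 1/2 × 132 = 66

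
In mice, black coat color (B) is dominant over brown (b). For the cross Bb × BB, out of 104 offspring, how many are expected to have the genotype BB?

Punnett square for Bb × BB:
Offspring genotypes: 2 BB, 2 Bb
Total offspring: 4
Count with target: 2
Probability: 2/4 = 1/2
Expected count = 1/2 × 104 = 52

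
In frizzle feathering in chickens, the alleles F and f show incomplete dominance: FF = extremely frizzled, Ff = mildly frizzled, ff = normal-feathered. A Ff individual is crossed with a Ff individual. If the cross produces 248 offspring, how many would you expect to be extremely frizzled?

Punnett square for Ff × Ff:
Offspring genotypes: 1 FF, 2 Ff, 1 ff
Phenotype counts: 1 extremely frizzled, 2 mildly frizzled, 1 normal-feathered
extremely frizzled: 1 out of 4 → fraction 1/4
Expected count = 1/4 × 248 = 62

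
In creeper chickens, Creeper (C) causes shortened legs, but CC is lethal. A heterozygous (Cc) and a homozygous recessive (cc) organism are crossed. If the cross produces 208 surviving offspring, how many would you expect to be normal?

Cross: Cc × cc
Punnett square offspring (before lethality): 2 Cc, 2 cc
No CC offspring are produced in this cross.
normal: 2 out of 4 → fraction 1/2
Expected count = 1/2 × 208 = 104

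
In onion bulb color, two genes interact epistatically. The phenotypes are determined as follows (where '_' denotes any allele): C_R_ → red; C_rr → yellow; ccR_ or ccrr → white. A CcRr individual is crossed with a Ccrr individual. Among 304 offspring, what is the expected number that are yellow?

Cross: CcRr × Ccrr — consider each gene separately:
C gene: Cc × Cc → 1 CC, 2 Cc, 1 cc → 3 C_ : 1 cc (out of 4)
R gene: Rr × rr → 2 Rr, 2 rr → 2 R_ : 2 rr (out of 4)
Genotype classes (out of 4 × 4 = 16): C_R_ = 3×2 = 6; C_rr = 3×2 = 6; ccR_ = 1×2 = 2; ccrr = 1×2 = 2
Apply the phenotype rules: C_R_ (6) → red; C_rr (6) → yellow; ccR_ (2) + ccrr (2) → white
Phenotype counts (out of 16): 6 red, 6 yellow, 4 white
yellow: 6 out of 16 → fraction 3/8
Expected count = 3/8 × 304 = 114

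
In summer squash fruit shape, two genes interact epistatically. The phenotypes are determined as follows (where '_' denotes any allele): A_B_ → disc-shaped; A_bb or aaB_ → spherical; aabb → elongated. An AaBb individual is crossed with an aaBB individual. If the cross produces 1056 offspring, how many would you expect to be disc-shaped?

Cross: AaBb × aaBB — consider each gene separately:
A gene: Aa × aa → 2 Aa, 2 aa → 2 A_ : 2 aa (out of 4)
B gene: Bb × BB → 2 BB, 2 Bb → 4 B_ (out of 4)
Genotype classes (out of 4 × 4 = 16): A_B_ = 2×4 = 8; aaB_ = 2×4 = 8
Apply the phenotype rules: A_B_ (8) → disc-shaped; aaB_ (8) → spherical
Phenotype counts (out of 16): 8 disc-shaped, 8 spherical
disc-shaped: 8 out of 16 → fraction 1/2
Expected count = 1/2 × 1056 = 528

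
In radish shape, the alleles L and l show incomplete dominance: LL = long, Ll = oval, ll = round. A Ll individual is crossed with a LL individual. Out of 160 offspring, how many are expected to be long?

Punnett square for Ll × LL:
Offspring genotypes: 2 LL, 2 Ll
Phenotype counts: 2 long, 2 oval
long: 2 out of 4 → fraction 1/2
Expected count = 1/2 × 160 = 80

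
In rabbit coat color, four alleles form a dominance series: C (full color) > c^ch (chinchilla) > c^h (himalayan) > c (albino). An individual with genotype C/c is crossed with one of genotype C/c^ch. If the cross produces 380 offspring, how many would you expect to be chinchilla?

Cross: C/c × C/c^ch
Allele dominance: C > c^ch > c^h > c
Offspring genotypes: 1 C/C, 1 C/c^ch, 1 C/c, 1 c^ch/c
Phenotype counts: 3 full color, 1 chinchilla
chinchilla: 1 out of 4 → fraction 1/4
Expected count = 1/4 × 380 = 95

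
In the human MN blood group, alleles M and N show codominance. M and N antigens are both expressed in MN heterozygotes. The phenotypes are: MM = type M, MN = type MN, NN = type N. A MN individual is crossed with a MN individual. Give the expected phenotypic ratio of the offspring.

Punnett square for MN × MN:
Offspring genotypes: 1 MM, 2 MN, 1 NN
Phenotype counts: 1 type M, 2 type MN, 1 type N
Ratio: 1 type M : 2 type MN : 1 type N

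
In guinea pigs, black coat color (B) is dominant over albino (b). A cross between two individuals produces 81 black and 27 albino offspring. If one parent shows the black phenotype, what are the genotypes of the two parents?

Observed offspring: 81 black, 27 albino
The observed ratio simplifies to 3:1. Albino (bb) offspring appear, so each parent must contribute one b allele. The parent stated to show black carries B, so it is Bb. The other parent is then either Bb or bb: Bb × bb would give a 1:1 split, whereas Bb × Bb gives 3:1 — matching the data. So both parents are heterozygous (Bb × Bb).
Parent genotypes: Bb × Bb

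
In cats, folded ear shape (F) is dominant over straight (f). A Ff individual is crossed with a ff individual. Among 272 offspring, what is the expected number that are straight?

Punnett square for Ff × ff:
Offspring genotypes: 2 Ff, 2 ff
folded: 2, straight: 2
straight: 2 out of 4 → fraction 1/2
Expected count = 1/2 × 272 = 136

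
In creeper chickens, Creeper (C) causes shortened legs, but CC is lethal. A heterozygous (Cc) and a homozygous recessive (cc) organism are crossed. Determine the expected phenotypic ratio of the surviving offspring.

Cross: Cc × cc
Punnett square offspring (before lethality): 2 Cc, 2 cc
No CC offspring are produced in this cross.
Ratio: 1 creeper : 1 normal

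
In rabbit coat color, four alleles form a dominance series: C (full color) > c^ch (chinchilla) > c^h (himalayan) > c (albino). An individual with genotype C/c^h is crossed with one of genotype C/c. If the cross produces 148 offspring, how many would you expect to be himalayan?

Cross: C/c^h × C/c
Allele dominance: C > c^ch > c^h > c
Offspring genotypes: 1 C/C, 1 C/c, 1 C/c^h, 1 c^h/c
Phenotype counts: 3 full color, 1 himalayan
himalayan: 1 out of 4 → fraction 1/4
Expected count = 1/4 × 148 = 37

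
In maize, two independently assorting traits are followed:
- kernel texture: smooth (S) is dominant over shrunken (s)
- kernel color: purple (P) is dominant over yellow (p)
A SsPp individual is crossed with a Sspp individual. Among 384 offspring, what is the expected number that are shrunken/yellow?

Dihybrid cross SsPp × Sspp — consider each gene separately:
kernel texture: Ss × Ss → 1 SS, 2 Ss, 1 ss → 3 S_ : 1 ss (out of 4)
kernel color: Pp × pp → 2 Pp, 2 pp → 2 P_ : 2 pp (out of 4)
Combine (counts out of 4 × 4 = 16): smooth/purple (S_P_) = 3×2 = 6; smooth/yellow (S_pp) = 3×2 = 6; shrunken/purple (ssP_) = 1×2 = 2; shrunken/yellow (sspp) = 1×2 = 2
Phenotype counts (out of 16): 6 smooth/purple, 6 smooth/yellow, 2 shrunken/purple, 2 shrunken/yellow
shrunken/yellow: 2 out of 16 → fraction 1/8
Expected count = 1/8 × 384 = 48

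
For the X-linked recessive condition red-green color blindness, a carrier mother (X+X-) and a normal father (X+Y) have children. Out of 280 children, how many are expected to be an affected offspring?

Cross: X+X- × X+Y
Offspring: 1 X+X+, 1 X+Y, 1 X+X-, 1 X-Y
Probability of an affected offspring: 1/4
Expected count = 1/4 × 280 = 70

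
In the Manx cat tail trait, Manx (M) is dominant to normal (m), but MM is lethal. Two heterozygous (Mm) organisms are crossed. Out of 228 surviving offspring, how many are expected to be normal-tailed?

Cross: Mm × Mm
Punnett square offspring (before lethality): 1 MM, 2 Mm, 1 mm
The MM genotype is lethal (embryos die); surviving offspring: 2 Mm, 1 mm
normal-tailed: 1 out of 3 → fraction 1/3
Expected count = 1/3 × 228 = 76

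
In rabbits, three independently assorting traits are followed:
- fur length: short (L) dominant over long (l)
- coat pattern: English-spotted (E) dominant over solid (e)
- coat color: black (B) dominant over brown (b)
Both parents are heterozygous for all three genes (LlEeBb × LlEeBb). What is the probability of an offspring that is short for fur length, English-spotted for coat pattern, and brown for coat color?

Trihybrid cross: LlEeBb × LlEeBb
Each trait segregates independently with a 3:1 phenotypic ratio, so each gene contributes 3/4 (dominant) or 1/4 (recessive).
Target: short (fur length), English-spotted (coat pattern), brown (coat color)
Probability = product of independent per-trait probabilities
= 3/4 × 3/4 × 1/4 = 9/64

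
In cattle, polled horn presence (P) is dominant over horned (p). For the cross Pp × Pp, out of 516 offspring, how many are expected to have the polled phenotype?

Punnett square for Pp × Pp:
Offspring genotypes: 1 PP, 2 Pp, 1 pp
Total offspring: 4
Count with target: 3
Probability: 3/4
Expected count = 3/4 × 516 = 387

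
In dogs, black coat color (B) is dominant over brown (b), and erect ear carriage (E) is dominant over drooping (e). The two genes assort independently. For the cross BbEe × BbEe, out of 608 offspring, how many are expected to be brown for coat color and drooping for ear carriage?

Dihybrid cross BbEe × BbEe — consider each gene separately:
coat color: Bb × Bb → 1 BB, 2 Bb, 1 bb → 3 B_ : 1 bb (out of 4)
ear carriage: Ee × Ee → 1 EE, 2 Ee, 1 ee → 3 E_ : 1 ee (out of 4)
Looking for: brown (bb) and drooping (ee)
P(brown) = 1/4, P(drooping) = 1/4
P(both) = 1/4 × 1/4 = 1/16
Expected count = 1/16 × 608 = 38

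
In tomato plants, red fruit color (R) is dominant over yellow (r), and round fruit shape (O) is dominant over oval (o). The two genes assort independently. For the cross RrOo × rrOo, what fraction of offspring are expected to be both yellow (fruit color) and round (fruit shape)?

Dihybrid cross RrOo × rrOo — consider each gene separately:
fruit color: Rr × rr → 2 Rr, 2 rr → 2 R_ : 2 rr (out of 4)
fruit shape: Oo × Oo → 1 OO, 2 Oo, 1 oo → 3 O_ : 1 oo (out of 4)
Looking for: yellow (rr) and round (O_)
P(yellow) = 2/4, P(round) = 3/4
P(both) = 2/4 × 3/4 = 6/16 = 3/8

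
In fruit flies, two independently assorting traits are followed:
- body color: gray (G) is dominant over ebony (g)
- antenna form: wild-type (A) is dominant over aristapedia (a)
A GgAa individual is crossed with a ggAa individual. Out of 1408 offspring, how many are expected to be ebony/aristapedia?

Dihybrid cross GgAa × ggAa — consider each gene separately:
body color: Gg × gg → 2 Gg, 2 gg → 2 G_ : 2 gg (out of 4)
antenna form: Aa × Aa → 1 AA, 2 Aa, 1 aa → 3 A_ : 1 aa (out of 4)
Combine (counts out of 4 × 4 = 16): gray/wild-type (G_A_) = 2×3 = 6; gray/aristapedia (G_aa) = 2×1 = 2; ebony/wild-type (ggA_) = 2×3 = 6; ebony/aristapedia (ggaa) = 2×1 = 2
Phenotype counts (out of 16): 6 gray/wild-type, 2 gray/aristapedia, 6 ebony/wild-type, 2 ebony/aristapedia
ebony/aristapedia: 2 out of 16 → fraction 1/8
Expected count = 1/8 × 1408 = 176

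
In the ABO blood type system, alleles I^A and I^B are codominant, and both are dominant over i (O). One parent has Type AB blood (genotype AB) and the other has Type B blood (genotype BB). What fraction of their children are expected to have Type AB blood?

Cross: AB × BB
Possible offspring genotypes: 2 AB, 2 BB
Blood type counts: 2 Type AB, 2 Type B
Probability of Type AB: 2/4 = 1/2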